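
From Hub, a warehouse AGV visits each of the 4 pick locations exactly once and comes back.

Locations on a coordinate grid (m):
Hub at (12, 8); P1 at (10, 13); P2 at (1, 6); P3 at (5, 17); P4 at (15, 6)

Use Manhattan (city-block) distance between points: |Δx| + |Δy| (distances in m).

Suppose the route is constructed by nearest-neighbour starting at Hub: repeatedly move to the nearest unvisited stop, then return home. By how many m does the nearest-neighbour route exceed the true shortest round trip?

From Hub: P4=5, P1=7, P2=13, P3=16 → choose P4 (5).
From P4: P1=12, P2=14, P3=21 → choose P1 (12).
From P1: P3=9, P2=16 → choose P3 (9).
From P3: P2=15 → choose P2 (15).
NN route Hub → P4 → P1 → P3 → P2 → Hub costs 54.
Optimal: Hub → P1 → P3 → P2 → P4 → Hub costs 50 (by enumerating all 12 distinct tours).
Excess = 54 − 50 = 4.

4 m longer than the optimal tour.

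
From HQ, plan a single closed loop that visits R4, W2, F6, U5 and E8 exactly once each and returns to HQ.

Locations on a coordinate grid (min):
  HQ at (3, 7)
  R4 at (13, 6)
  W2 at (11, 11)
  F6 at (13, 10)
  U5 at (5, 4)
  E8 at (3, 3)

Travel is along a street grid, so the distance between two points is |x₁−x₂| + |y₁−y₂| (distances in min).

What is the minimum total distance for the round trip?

Shortest round trip = 36 min.

There are 60 distinct closed tours to check (reversals are equivalent).
HQ→R4→W2→F6→U5→E8→HQ: 11+7+3+14+3+4 = 42
HQ→R4→W2→F6→E8→U5→HQ: 11+7+3+17+3+5 = 46
HQ→R4→W2→U5→F6→E8→HQ: 11+7+13+14+17+4 = 66
HQ→R4→W2→U5→E8→F6→HQ: 11+7+13+3+17+13 = 64
HQ→R4→W2→E8→F6→U5→HQ: 11+7+16+17+14+5 = 70
HQ→R4→W2→E8→U5→F6→HQ: 11+7+16+3+14+13 = 64
HQ→R4→F6→W2→U5→E8→HQ: 11+4+3+13+3+4 = 38
HQ→R4→F6→W2→E8→U5→HQ: 11+4+3+16+3+5 = 42
HQ→R4→F6→U5→W2→E8→HQ: 11+4+14+13+16+4 = 62
HQ→R4→F6→U5→E8→W2→HQ: 11+4+14+3+16+12 = 60
HQ→R4→F6→E8→W2→U5→HQ: 11+4+17+16+13+5 = 66
HQ→R4→F6→E8→U5→W2→HQ: 11+4+17+3+13+12 = 60
HQ→R4→U5→W2→F6→E8→HQ: 11+10+13+3+17+4 = 58
HQ→R4→U5→W2→E8→F6→HQ: 11+10+13+16+17+13 = 80
… (46 more)
HQ→W2→F6→R4→U5→E8→HQ: 12+3+4+10+3+4 = 36  ← best
The minimum is 36.
One optimal route: HQ → W2 → F6 → R4 → U5 → E8 → HQ (or its reverse).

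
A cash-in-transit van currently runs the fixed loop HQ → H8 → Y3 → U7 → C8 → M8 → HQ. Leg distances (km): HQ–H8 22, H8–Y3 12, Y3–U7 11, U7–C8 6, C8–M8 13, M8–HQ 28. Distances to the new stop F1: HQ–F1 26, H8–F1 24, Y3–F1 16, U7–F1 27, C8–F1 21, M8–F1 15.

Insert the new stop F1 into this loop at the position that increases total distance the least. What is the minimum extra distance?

Insertion cost between consecutive stops i–j is d(i,F1) + d(F1,j) − d(i,j):
  between HQ and H8: 26 + 24 − 22 = 28
  between H8 and Y3: 24 + 16 − 12 = 28
  between Y3 and U7: 16 + 27 − 11 = 32
  between U7 and C8: 27 + 21 − 6 = 42
  between C8 and M8: 21 + 15 − 13 = 23
  between M8 and HQ: 15 + 26 − 28 = 13
Cheapest insertion is between M8 and HQ, adding 13.
New total = 92 + 13 = 105.

Minimum extra distance: 13 km, inserting F1 between M8 and HQ.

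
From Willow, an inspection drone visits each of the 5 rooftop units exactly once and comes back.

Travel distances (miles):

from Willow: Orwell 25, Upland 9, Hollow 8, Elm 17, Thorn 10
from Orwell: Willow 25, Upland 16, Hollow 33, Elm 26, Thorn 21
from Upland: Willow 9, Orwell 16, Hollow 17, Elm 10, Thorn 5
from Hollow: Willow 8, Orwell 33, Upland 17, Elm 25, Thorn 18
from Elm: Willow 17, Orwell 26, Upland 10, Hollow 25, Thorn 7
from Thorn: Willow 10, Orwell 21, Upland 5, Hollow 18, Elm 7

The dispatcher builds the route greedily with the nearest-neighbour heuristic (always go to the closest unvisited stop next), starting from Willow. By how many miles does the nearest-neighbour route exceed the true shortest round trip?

4 miles longer than the optimal tour.

Willow: Hollow=8, Upland=9, Thorn=10, Elm=17, Orwell=25 ⇒ Hollow
Hollow: Upland=17, Thorn=18, Elm=25, Orwell=33 ⇒ Upland
Upland: Thorn=5, Elm=10, Orwell=16 ⇒ Thorn
Thorn: Elm=7, Orwell=21 ⇒ Elm
Elm: Orwell=26 ⇒ Orwell
NN route Willow → Hollow → Upland → Thorn → Elm → Orwell → Willow costs 88.
Optimal: Willow → Orwell → Upland → Elm → Thorn → Hollow → Willow costs 84 (by enumerating all 60 distinct tours).
Excess = 88 − 84 = 4.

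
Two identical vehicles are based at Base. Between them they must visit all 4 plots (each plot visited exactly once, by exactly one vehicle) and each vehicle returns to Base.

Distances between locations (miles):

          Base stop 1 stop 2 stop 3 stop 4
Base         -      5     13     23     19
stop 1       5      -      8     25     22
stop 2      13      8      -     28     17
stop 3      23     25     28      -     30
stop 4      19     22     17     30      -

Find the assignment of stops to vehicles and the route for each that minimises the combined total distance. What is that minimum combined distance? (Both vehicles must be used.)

There are 2^3 − 1 = 7 ways to divide the 4 stops into two non-empty groups. For each, the best each vehicle can do is its own shortest tour through its group:
  {stop 1} + {stop 2, stop 3, stop 4}: 10 + 83 = 93
  {stop 2} + {stop 1, stop 3, stop 4}: 26 + 79 = 105
  {stop 1, stop 2} + {stop 3, stop 4}: 26 + 72 = 98
  {stop 3} + {stop 1, stop 2, stop 4}: 46 + 49 = 95
  {stop 1, stop 3} + {stop 2, stop 4}: 53 + 49 = 102
  {stop 2, stop 3} + {stop 1, stop 4}: 64 + 46 = 110
  … (7 splits in total)
Best: vehicle 1 Base → stop 1 → Base = 10; vehicle 2 Base → stop 2 → stop 4 → stop 3 → Base = 83; combined 93.

Minimum combined distance: 93 miles.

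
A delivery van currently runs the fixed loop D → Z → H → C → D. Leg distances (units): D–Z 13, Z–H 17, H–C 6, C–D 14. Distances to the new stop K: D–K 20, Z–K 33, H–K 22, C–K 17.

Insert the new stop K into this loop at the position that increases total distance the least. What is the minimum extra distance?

Insertion cost between consecutive stops i–j is d(i,K) + d(K,j) − d(i,j):
  between D and Z: 20 + 33 − 13 = 40
  between Z and H: 33 + 22 − 17 = 38
  between H and C: 22 + 17 − 6 = 33
  between C and D: 17 + 20 − 14 = 23
Cheapest insertion is between C and D, adding 23.
New total = 50 + 23 = 73.

+23 — insert K between C and D.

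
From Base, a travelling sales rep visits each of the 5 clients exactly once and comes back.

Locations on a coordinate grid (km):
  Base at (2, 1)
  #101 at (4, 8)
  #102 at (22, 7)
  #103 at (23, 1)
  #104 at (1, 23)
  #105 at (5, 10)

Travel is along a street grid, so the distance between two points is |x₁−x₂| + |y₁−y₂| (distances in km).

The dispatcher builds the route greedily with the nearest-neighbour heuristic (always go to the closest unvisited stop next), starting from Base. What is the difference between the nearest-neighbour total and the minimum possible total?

The nearest-neighbour route is 4 km longer than optimal.

Base: #101=9, #105=12, #103=21, #104=23, #102=26 ⇒ #101
#101: #105=3, #104=18, #102=19, #103=26 ⇒ #105
#105: #104=17, #102=20, #103=27 ⇒ #104
#104: #102=37, #103=44 ⇒ #102
#102: #103=7 ⇒ #103
NN route Base → #101 → #105 → #104 → #102 → #103 → Base costs 94.
Optimal: Base → #103 → #102 → #101 → #105 → #104 → Base costs 90 (by enumerating all 60 distinct tours).
Excess = 94 − 90 = 4.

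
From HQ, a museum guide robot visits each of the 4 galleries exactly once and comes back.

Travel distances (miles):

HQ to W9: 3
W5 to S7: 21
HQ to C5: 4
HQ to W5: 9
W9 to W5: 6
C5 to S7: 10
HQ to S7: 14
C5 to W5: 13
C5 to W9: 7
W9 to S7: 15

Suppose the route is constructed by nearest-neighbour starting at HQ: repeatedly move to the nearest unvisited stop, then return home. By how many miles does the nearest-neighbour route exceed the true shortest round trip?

HQ: W9=3, C5=4, W5=9, S7=14 ⇒ W9
W9: W5=6, C5=7, S7=15 ⇒ W5
W5: C5=13, S7=21 ⇒ C5
C5: S7=10 ⇒ S7
NN route HQ → W9 → W5 → C5 → S7 → HQ costs 46.
Optimal: HQ → C5 → S7 → W9 → W5 → HQ costs 44 (by enumerating all 12 distinct tours).
Excess = 46 − 44 = 2.

The nearest-neighbour route is 2 miles longer than optimal.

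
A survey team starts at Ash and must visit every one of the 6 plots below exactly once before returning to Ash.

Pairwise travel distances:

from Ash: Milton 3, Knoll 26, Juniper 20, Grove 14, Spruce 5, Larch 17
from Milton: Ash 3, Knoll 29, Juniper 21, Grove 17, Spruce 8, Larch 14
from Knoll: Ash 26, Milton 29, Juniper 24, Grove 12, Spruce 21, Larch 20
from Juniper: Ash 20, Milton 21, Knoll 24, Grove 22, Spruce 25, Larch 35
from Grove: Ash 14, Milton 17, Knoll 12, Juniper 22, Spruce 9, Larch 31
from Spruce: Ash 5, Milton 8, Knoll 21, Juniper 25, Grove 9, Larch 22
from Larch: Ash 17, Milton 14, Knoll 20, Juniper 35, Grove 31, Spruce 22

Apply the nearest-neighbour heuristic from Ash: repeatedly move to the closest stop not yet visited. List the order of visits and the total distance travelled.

At Ash the remaining stops are Milton 3, Spruce 5, Grove 14, Larch 17, Juniper 20, Knoll 26; go to Milton.
At Milton the remaining stops are Spruce 8, Larch 14, Grove 17, Juniper 21, Knoll 29; go to Spruce.
At Spruce the remaining stops are Grove 9, Knoll 21, Larch 22, Juniper 25; go to Grove.
At Grove the remaining stops are Knoll 12, Juniper 22, Larch 31; go to Knoll.
At Knoll the remaining stops are Larch 20, Juniper 24; go to Larch.
At Larch the remaining stops are Juniper 35; go to Juniper.
Return Juniper→Ash: 20.
Total = 3 + 8 + 9 + 12 + 20 + 35 + 20 = 107.

Total distance 107 via the nearest-neighbour route Ash → Milton → Spruce → Grove → Knoll → Larch → Juniper → Ash.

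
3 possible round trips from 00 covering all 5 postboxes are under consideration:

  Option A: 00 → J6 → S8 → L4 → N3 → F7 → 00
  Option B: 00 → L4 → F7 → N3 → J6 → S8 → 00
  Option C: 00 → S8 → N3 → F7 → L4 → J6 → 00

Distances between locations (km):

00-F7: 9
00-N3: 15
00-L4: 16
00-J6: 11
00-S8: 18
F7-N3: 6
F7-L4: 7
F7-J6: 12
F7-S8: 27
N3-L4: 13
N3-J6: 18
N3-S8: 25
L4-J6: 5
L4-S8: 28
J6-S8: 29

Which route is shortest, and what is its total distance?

Shortest is Option C, total 72 km.

Option A: 11 + 29 + 28 + 13 + 6 + 9 = 96
Option B: 16 + 7 + 6 + 18 + 29 + 18 = 94
Option C: 18 + 25 + 6 + 7 + 5 + 11 = 72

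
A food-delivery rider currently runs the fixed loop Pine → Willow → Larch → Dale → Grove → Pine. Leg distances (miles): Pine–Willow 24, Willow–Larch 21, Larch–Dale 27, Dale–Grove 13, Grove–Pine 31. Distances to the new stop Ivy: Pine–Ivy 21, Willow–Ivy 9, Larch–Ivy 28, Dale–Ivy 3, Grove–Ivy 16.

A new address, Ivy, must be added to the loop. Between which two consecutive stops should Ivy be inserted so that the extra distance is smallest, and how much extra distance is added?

Insertion cost between consecutive stops i–j is d(i,Ivy) + d(Ivy,j) − d(i,j):
  between Pine and Willow: 21 + 9 − 24 = 6
  between Willow and Larch: 9 + 28 − 21 = 16
  between Larch and Dale: 28 + 3 − 27 = 4
  between Dale and Grove: 3 + 16 − 13 = 6
  between Grove and Pine: 16 + 21 − 31 = 6
Cheapest insertion is between Larch and Dale, adding 4.
New total = 116 + 4 = 120.

Adding 4 miles by placing Ivy on the Larch–Dale leg.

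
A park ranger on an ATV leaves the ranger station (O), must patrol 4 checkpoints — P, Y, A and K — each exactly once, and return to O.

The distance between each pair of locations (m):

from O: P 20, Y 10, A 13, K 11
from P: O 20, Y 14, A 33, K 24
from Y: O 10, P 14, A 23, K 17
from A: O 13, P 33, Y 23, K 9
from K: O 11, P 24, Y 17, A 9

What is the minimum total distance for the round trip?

Minimum total distance: 70 m.

There are 12 distinct closed tours to check (reversals are equivalent).
O - P - Y - A - K - O: 20+14+23+9+11 = 77
O - P - Y - K - A - O: 20+14+17+9+13 = 73
O - P - A - Y - K - O: 20+33+23+17+11 = 104
O - P - A - K - Y - O: 20+33+9+17+10 = 89
O - P - K - Y - A - O: 20+24+17+23+13 = 97
O - P - K - A - Y - O: 20+24+9+23+10 = 86
O - Y - P - A - K - O: 10+14+33+9+11 = 77
O - Y - P - K - A - O: 10+14+24+9+13 = 70
O - Y - A - P - K - O: 10+23+33+24+11 = 101
O - Y - K - P - A - O: 10+17+24+33+13 = 97
O - A - P - Y - K - O: 13+33+14+17+11 = 88
O - A - Y - P - K - O: 13+23+14+24+11 = 85
The minimum is 70.
One optimal route: O → Y → P → K → A → O (or its reverse).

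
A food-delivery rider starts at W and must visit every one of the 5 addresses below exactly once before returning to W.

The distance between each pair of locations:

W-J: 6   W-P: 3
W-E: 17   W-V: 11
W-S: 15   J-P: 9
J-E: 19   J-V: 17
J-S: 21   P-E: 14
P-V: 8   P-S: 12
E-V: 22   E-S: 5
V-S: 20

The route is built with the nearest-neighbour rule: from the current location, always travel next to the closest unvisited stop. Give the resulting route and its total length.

W → [P:3 / J:6 / V:11 / S:15 / E:17] → P (3)
P → [V:8 / J:9 / S:12 / E:14] → V (8)
V → [J:17 / S:20 / E:22] → J (17)
J → [E:19 / S:21] → E (19)
E → [S:5] → S (5)
Return S→W: 15.
Total = 3 + 8 + 17 + 19 + 5 + 15 = 67.

Total distance 67 via the nearest-neighbour route W → P → V → J → E → S → W.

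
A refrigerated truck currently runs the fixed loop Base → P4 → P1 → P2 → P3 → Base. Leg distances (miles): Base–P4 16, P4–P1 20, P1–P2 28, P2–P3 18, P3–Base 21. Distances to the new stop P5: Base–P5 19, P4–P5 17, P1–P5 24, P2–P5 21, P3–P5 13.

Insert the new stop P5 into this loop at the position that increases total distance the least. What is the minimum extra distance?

+11 miles — insert P5 between P3 and Base.

Insertion cost between consecutive stops i–j is d(i,P5) + d(P5,j) − d(i,j):
  between Base and P4: 19 + 17 − 16 = 20
  between P4 and P1: 17 + 24 − 20 = 21
  between P1 and P2: 24 + 21 − 28 = 17
  between P2 and P3: 21 + 13 − 18 = 16
  between P3 and Base: 13 + 19 − 21 = 11
Cheapest insertion is between P3 and Base, adding 11.
New total = 103 + 11 = 114.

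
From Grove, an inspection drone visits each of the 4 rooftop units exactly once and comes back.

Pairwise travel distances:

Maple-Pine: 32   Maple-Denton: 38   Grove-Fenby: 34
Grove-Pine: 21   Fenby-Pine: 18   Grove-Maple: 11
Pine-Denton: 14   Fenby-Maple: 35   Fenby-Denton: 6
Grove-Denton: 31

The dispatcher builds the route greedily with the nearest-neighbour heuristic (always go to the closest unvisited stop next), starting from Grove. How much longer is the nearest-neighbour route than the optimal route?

Grove: Maple=11, Pine=21, Denton=31, Fenby=34 ⇒ Maple
Maple: Pine=32, Fenby=35, Denton=38 ⇒ Pine
Pine: Denton=14, Fenby=18 ⇒ Denton
Denton: Fenby=6 ⇒ Fenby
NN route Grove → Maple → Pine → Denton → Fenby → Grove costs 97.
Optimal: Grove → Maple → Fenby → Denton → Pine → Grove costs 87 (by enumerating all 12 distinct tours).
Excess = 97 − 87 = 10.

10 longer than the optimal tour.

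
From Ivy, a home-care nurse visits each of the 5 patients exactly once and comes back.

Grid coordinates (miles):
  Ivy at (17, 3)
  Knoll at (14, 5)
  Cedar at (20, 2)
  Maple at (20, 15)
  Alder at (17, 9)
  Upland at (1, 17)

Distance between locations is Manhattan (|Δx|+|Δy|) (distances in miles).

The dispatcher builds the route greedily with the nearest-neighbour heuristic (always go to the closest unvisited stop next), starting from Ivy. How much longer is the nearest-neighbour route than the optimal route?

Excess over optimum: 6 miles.

From Ivy: Cedar=4, Knoll=5, Alder=6, Maple=15, Upland=30 → choose Cedar (4).
From Cedar: Knoll=9, Alder=10, Maple=13, Upland=34 → choose Knoll (9).
From Knoll: Alder=7, Maple=16, Upland=25 → choose Alder (7).
From Alder: Maple=9, Upland=24 → choose Maple (9).
From Maple: Upland=21 → choose Upland (21).
NN route Ivy → Cedar → Knoll → Alder → Maple → Upland → Ivy costs 80.
Optimal: Ivy → Knoll → Alder → Upland → Maple → Cedar → Ivy costs 74 (by enumerating all 60 distinct tours).
Excess = 80 − 74 = 6.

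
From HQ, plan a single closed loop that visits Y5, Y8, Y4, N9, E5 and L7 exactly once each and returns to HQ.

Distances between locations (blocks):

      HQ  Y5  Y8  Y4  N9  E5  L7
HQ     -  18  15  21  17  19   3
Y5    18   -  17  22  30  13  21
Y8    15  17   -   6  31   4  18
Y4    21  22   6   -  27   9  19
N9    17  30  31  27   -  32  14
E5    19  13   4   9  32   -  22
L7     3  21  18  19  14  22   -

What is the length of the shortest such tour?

85 blocks — the shortest possible round trip.

HQ - Y5 - Y8 - Y4 - N9 - E5 - L7 - HQ: 18+17+6+27+32+22+3 = 125
HQ - Y5 - Y8 - Y4 - N9 - L7 - E5 - HQ: 18+17+6+27+14+22+19 = 123
HQ - Y5 - Y8 - Y4 - E5 - N9 - L7 - HQ: 18+17+6+9+32+14+3 = 99
HQ - Y5 - Y8 - Y4 - E5 - L7 - N9 - HQ: 18+17+6+9+22+14+17 = 103
HQ - Y5 - Y8 - Y4 - L7 - N9 - E5 - HQ: 18+17+6+19+14+32+19 = 125
HQ - Y5 - Y8 - Y4 - L7 - E5 - N9 - HQ: 18+17+6+19+22+32+17 = 131
HQ - Y5 - Y8 - N9 - Y4 - E5 - L7 - HQ: 18+17+31+27+9+22+3 = 127
HQ - Y5 - Y8 - N9 - Y4 - L7 - E5 - HQ: 18+17+31+27+19+22+19 = 153
… (352 more)
HQ - Y5 - E5 - Y8 - Y4 - N9 - L7 - HQ: 18+13+4+6+27+14+3 = 85  ← best
The minimum is 85.
One optimal route: HQ → Y5 → E5 → Y8 → Y4 → N9 → L7 → HQ (or its reverse).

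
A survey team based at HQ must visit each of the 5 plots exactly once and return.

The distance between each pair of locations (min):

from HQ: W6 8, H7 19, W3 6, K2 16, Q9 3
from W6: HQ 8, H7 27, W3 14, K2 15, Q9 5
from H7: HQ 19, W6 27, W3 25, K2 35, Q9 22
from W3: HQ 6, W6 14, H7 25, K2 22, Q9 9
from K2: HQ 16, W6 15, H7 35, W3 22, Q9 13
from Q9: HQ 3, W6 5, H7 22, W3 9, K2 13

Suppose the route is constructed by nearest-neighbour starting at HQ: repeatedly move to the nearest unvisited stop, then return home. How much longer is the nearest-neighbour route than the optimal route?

From HQ: Q9=3, W3=6, W6=8, K2=16, H7=19 → choose Q9 (3).
From Q9: W6=5, W3=9, K2=13, H7=22 → choose W6 (5).
From W6: W3=14, K2=15, H7=27 → choose W3 (14).
From W3: K2=22, H7=25 → choose K2 (22).
From K2: H7=35 → choose H7 (35).
NN route HQ → Q9 → W6 → W3 → K2 → H7 → HQ costs 98.
Optimal: HQ → W6 → K2 → Q9 → H7 → W3 → HQ costs 89 (by enumerating all 60 distinct tours).
Excess = 98 − 89 = 9.

Excess over optimum: 9 min.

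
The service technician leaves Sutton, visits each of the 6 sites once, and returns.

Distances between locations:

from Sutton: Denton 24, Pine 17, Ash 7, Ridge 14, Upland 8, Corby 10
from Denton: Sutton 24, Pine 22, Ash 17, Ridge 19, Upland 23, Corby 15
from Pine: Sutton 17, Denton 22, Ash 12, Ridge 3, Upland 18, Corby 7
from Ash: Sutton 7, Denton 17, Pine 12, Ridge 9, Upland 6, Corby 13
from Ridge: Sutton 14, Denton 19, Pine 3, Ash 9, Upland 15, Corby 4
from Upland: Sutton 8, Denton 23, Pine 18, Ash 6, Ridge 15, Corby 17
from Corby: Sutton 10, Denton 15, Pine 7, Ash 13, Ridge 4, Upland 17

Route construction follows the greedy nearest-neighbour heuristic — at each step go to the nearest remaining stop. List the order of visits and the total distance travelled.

Nearest-neighbour total = 77; route Sutton → Ash → Upland → Ridge → Pine → Corby → Denton → Sutton.

Sutton → [Ash:7 / Upland:8 / Corby:10 / Ridge:14 / Pine:17 / Denton:24] → Ash (7)
Ash → [Upland:6 / Ridge:9 / Pine:12 / Corby:13 / Denton:17] → Upland (6)
Upland → [Ridge:15 / Corby:17 / Pine:18 / Denton:23] → Ridge (15)
Ridge → [Pine:3 / Corby:4 / Denton:19] → Pine (3)
Pine → [Corby:7 / Denton:22] → Corby (7)
Corby → [Denton:15] → Denton (15)
Return Denton→Sutton: 24.
Total = 7 + 6 + 15 + 3 + 7 + 15 + 24 = 77.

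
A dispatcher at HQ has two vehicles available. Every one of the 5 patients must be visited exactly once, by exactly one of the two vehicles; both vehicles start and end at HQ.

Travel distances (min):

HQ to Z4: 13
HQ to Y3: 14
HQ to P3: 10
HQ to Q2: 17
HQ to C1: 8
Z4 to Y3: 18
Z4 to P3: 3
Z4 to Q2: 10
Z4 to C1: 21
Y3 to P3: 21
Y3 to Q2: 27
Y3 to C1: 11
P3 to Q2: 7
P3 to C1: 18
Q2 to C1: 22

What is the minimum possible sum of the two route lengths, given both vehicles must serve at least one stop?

73 min — the smallest possible combined total.

Check every non-empty split of the stops between the two vehicles; for each half take its own optimal tour:
  {Z4} + {Y3, P3, Q2, C1}: 26 + 63 = 89
  {Y3} + {Z4, P3, Q2, C1}: 28 + 53 = 81
  {Z4, Y3} + {P3, Q2, C1}: 45 + 47 = 92
  {P3} + {Z4, Y3, Q2, C1}: 20 + 64 = 84
  {Z4, P3} + {Y3, Q2, C1}: 26 + 63 = 89
  {Y3, P3} + {Z4, Q2, C1}: 45 + 53 = 98
  … (15 splits in total)
  {Z4, P3, Q2} + {Y3, C1}: 40 + 33 = 73  ← best
Best: vehicle 1 HQ → Z4 → P3 → Q2 → HQ = 40; vehicle 2 HQ → Y3 → C1 → HQ = 33; combined 73.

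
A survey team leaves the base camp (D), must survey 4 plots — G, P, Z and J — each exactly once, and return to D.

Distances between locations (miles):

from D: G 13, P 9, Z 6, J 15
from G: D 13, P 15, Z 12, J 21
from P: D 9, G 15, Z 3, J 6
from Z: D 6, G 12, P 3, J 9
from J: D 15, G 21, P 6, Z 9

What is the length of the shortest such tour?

D-G-P-Z-J-D: 13+15+3+9+15 = 55
D-G-P-J-Z-D: 13+15+6+9+6 = 49
D-G-Z-P-J-D: 13+12+3+6+15 = 49
D-G-Z-J-P-D: 13+12+9+6+9 = 49
D-G-J-P-Z-D: 13+21+6+3+6 = 49
D-G-J-Z-P-D: 13+21+9+3+9 = 55
D-P-G-Z-J-D: 9+15+12+9+15 = 60
D-P-G-J-Z-D: 9+15+21+9+6 = 60
D-P-Z-G-J-D: 9+3+12+21+15 = 60
D-P-J-G-Z-D: 9+6+21+12+6 = 54
D-Z-G-P-J-D: 6+12+15+6+15 = 54
D-Z-P-G-J-D: 6+3+15+21+15 = 60
The minimum is 49.
One optimal route: D → G → P → J → Z → D (or its reverse).

Shortest round trip = 49 miles.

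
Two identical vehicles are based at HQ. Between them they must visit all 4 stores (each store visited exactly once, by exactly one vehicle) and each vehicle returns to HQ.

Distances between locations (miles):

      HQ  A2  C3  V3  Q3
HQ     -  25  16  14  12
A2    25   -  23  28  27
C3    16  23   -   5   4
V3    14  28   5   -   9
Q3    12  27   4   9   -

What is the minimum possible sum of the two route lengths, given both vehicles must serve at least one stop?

Check every non-empty split of the stops between the two vehicles; for each half take its own optimal tour:
  {A2} + {C3, V3, Q3}: 50 + 35 = 85
  {C3} + {A2, V3, Q3}: 32 + 74 = 106
  {A2, C3} + {V3, Q3}: 64 + 35 = 99
  {V3} + {A2, C3, Q3}: 28 + 64 = 92
  {A2, V3} + {C3, Q3}: 67 + 32 = 99
  {C3, V3} + {A2, Q3}: 35 + 64 = 99
  … (7 splits in total)
Best: vehicle 1 HQ → A2 → HQ = 50; vehicle 2 HQ → V3 → C3 → Q3 → HQ = 35; combined 85.

Minimum combined distance: 85 miles.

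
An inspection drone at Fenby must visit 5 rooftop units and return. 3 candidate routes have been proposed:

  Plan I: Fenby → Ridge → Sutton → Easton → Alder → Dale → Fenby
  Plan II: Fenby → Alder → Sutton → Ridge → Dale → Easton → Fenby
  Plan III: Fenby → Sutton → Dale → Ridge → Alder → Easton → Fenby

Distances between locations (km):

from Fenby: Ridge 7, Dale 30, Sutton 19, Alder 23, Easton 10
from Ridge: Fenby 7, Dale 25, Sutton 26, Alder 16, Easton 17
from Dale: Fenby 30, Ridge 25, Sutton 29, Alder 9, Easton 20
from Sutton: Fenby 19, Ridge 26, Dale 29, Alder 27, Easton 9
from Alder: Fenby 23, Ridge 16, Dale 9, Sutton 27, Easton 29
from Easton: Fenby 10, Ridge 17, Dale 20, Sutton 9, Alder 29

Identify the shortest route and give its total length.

Plan I: 7 + 26 + 9 + 29 + 9 + 30 = 110
Plan II: 23 + 27 + 26 + 25 + 20 + 10 = 131
Plan III: 19 + 29 + 25 + 16 + 29 + 10 = 128

Shortest is Plan I, total 110 km.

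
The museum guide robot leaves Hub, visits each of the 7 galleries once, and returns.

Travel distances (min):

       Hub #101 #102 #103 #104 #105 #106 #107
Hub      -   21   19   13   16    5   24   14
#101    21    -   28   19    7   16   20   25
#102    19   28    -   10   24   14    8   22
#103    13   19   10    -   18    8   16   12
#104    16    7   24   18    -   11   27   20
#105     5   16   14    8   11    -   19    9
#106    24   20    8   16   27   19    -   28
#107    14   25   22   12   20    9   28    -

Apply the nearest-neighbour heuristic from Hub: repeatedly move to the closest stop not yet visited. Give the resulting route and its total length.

At Hub the remaining stops are #105 5, #103 13, #107 14, #104 16, #102 19, #101 21, #106 24; go to #105.
At #105 the remaining stops are #103 8, #107 9, #104 11, #102 14, #101 16, #106 19; go to #103.
At #103 the remaining stops are #102 10, #107 12, #106 16, #104 18, #101 19; go to #102.
At #102 the remaining stops are #106 8, #107 22, #104 24, #101 28; go to #106.
At #106 the remaining stops are #101 20, #104 27, #107 28; go to #101.
At #101 the remaining stops are #104 7, #107 25; go to #104.
At #104 the remaining stops are #107 20; go to #107.
Return #107→Hub: 14.
Total = 5 + 8 + 10 + 8 + 20 + 7 + 20 + 14 = 92.

Nearest-neighbour total = 92 min; route Hub → #105 → #103 → #102 → #106 → #101 → #104 → #107 → Hub.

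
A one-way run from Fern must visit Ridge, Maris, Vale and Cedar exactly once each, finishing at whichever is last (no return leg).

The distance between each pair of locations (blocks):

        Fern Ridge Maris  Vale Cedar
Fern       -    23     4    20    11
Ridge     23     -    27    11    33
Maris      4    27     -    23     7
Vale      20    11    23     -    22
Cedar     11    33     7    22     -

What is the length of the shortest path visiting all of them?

There are 4! = 24 possible orderings.
Fern → Ridge → Maris → Vale → Cedar: 23+27+23+22 = 95
Fern → Ridge → Maris → Cedar → Vale: 23+27+7+22 = 79
Fern → Ridge → Vale → Maris → Cedar: 23+11+23+7 = 64
Fern → Ridge → Vale → Cedar → Maris: 23+11+22+7 = 63
Fern → Ridge → Cedar → Maris → Vale: 23+33+7+23 = 86
Fern → Ridge → Cedar → Vale → Maris: 23+33+22+23 = 101
Fern → Maris → Ridge → Vale → Cedar: 4+27+11+22 = 64
Fern → Maris → Ridge → Cedar → Vale: 4+27+33+22 = 86
Fern → Maris → Vale → Ridge → Cedar: 4+23+11+33 = 71
Fern → Maris → Vale → Cedar → Ridge: 4+23+22+33 = 82
Fern → Maris → Cedar → Ridge → Vale: 4+7+33+11 = 55
Fern → Maris → Cedar → Vale → Ridge: 4+7+22+11 = 44
Fern → Vale → Ridge → Maris → Cedar: 20+11+27+7 = 65
Fern → Vale → Ridge → Cedar → Maris: 20+11+33+7 = 71
… (10 more)
The minimum is 44.
One shortest path: Fern → Maris → Cedar → Vale → Ridge.

Minimum one-way distance = 44 blocks.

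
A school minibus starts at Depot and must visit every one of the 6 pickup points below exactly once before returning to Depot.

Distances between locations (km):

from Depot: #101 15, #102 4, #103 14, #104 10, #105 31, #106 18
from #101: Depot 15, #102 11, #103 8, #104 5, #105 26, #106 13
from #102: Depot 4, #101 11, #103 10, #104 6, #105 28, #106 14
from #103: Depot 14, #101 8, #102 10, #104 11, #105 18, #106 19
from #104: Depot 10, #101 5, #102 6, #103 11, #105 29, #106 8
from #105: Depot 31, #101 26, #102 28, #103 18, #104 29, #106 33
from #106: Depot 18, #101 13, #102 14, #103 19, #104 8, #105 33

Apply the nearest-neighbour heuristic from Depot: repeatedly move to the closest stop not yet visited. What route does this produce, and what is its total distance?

92 km along Depot → #102 → #104 → #101 → #103 → #105 → #106 → Depot.

Depot → [#102:4 / #104:10 / #103:14 / #101:15 / #106:18 / #105:31] → #102 (4)
#102 → [#104:6 / #103:10 / #101:11 / #106:14 / #105:28] → #104 (6)
#104 → [#101:5 / #106:8 / #103:11 / #105:29] → #101 (5)
#101 → [#103:8 / #106:13 / #105:26] → #103 (8)
#103 → [#105:18 / #106:19] → #105 (18)
#105 → [#106:33] → #106 (33)
Return #106→Depot: 18.
Total = 4 + 6 + 5 + 8 + 18 + 33 + 18 = 92.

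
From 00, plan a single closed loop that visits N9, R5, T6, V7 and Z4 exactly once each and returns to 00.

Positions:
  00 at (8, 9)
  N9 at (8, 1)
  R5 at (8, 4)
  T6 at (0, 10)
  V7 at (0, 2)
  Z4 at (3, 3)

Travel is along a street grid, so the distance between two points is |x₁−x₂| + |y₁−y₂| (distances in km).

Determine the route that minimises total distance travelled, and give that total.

36 km — the shortest possible round trip.

There are 60 distinct closed tours to check (reversals are equivalent).
00 → N9 → R5 → T6 → V7 → Z4 → 00: 8+3+14+8+4+11 = 48
00 → N9 → R5 → T6 → Z4 → V7 → 00: 8+3+14+10+4+15 = 54
00 → N9 → R5 → V7 → T6 → Z4 → 00: 8+3+10+8+10+11 = 50
00 → N9 → R5 → V7 → Z4 → T6 → 00: 8+3+10+4+10+9 = 44
00 → N9 → R5 → Z4 → T6 → V7 → 00: 8+3+6+10+8+15 = 50
00 → N9 → R5 → Z4 → V7 → T6 → 00: 8+3+6+4+8+9 = 38
00 → N9 → T6 → R5 → V7 → Z4 → 00: 8+17+14+10+4+11 = 64
00 → N9 → T6 → R5 → Z4 → V7 → 00: 8+17+14+6+4+15 = 64
00 → N9 → T6 → V7 → R5 → Z4 → 00: 8+17+8+10+6+11 = 60
00 → N9 → T6 → V7 → Z4 → R5 → 00: 8+17+8+4+6+5 = 48
00 → N9 → T6 → Z4 → R5 → V7 → 00: 8+17+10+6+10+15 = 66
00 → N9 → T6 → Z4 → V7 → R5 → 00: 8+17+10+4+10+5 = 54
00 → N9 → V7 → R5 → T6 → Z4 → 00: 8+9+10+14+10+11 = 62
00 → N9 → V7 → R5 → Z4 → T6 → 00: 8+9+10+6+10+9 = 52
… (46 more)
00 → R5 → N9 → Z4 → V7 → T6 → 00: 5+3+7+4+8+9 = 36  ← best
The minimum is 36.
One optimal route: 00 → R5 → N9 → Z4 → V7 → T6 → 00 (or its reverse).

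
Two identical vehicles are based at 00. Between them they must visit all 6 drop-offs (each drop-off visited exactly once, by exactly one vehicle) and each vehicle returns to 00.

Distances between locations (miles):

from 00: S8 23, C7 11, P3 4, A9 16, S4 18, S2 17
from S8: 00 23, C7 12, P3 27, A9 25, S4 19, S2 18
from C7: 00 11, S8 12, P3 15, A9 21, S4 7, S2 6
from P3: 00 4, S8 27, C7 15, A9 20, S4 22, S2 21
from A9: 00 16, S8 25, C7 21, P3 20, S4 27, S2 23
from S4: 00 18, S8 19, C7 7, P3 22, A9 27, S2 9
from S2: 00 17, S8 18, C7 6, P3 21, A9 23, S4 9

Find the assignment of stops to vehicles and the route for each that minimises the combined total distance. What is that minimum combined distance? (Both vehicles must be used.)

Try each way of splitting the stops between the two vehicles (each non-empty) and, for each split, find the best tour for each vehicle:
  {S8} + {C7, P3, A9, S4, S2}: 46 + 74 = 120
  {C7} + {S8, P3, A9, S4, S2}: 22 + 94 = 116
  {S8, C7} + {P3, A9, S4, S2}: 46 + 74 = 120
  {P3} + {S8, C7, A9, S4, S2}: 8 + 86 = 94
  {S8, P3} + {C7, A9, S4, S2}: 54 + 66 = 120
  {C7, P3} + {S8, A9, S4, S2}: 30 + 86 = 116
  … (31 splits in total)
Best: vehicle 1 00 → P3 → 00 = 8; vehicle 2 00 → C7 → S4 → S2 → S8 → A9 → 00 = 86; combined 94.

94 miles — the smallest possible combined total.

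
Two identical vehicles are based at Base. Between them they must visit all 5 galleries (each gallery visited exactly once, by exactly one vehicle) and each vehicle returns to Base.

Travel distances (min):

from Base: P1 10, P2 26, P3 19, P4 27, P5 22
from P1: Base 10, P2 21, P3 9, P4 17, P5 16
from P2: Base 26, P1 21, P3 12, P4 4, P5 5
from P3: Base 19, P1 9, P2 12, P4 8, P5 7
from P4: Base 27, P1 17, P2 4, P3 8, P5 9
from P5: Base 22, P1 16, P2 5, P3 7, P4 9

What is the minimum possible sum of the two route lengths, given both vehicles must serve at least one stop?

There are 2^4 − 1 = 15 ways to divide the 5 stops into two non-empty groups. For each, the best each vehicle can do is its own shortest tour through its group:
  {P1} + {P2, P3, P4, P5}: 20 + 58 = 78
  {P2} + {P1, P3, P4, P5}: 52 + 58 = 110
  {P1, P2} + {P3, P4, P5}: 57 + 58 = 115
  {P3} + {P1, P2, P4, P5}: 38 + 58 = 96
  {P1, P3} + {P2, P4, P5}: 38 + 58 = 96
  {P2, P3} + {P1, P4, P5}: 57 + 58 = 115
  … (15 splits in total)
Best: vehicle 1 Base → P1 → Base = 20; vehicle 2 Base → P3 → P4 → P2 → P5 → Base = 58; combined 78.

Minimum combined distance: 78 min.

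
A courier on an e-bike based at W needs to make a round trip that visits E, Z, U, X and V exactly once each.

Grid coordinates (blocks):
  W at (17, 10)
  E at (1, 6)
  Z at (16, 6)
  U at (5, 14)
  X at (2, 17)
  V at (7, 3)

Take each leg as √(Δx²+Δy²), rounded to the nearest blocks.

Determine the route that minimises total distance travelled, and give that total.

48 blocks — the shortest possible round trip.

W→E→Z→U→X→V→W: 16+15+14+4+15+12 = 76
W→E→Z→U→V→X→W: 16+15+14+11+15+17 = 88
W→E→Z→X→U→V→W: 16+15+18+4+11+12 = 76
W→E→Z→X→V→U→W: 16+15+18+15+11+13 = 88
W→E→Z→V→U→X→W: 16+15+9+11+4+17 = 72
W→E→Z→V→X→U→W: 16+15+9+15+4+13 = 72
W→E→U→Z→X→V→W: 16+9+14+18+15+12 = 84
W→E→U→Z→V→X→W: 16+9+14+9+15+17 = 80
W→E→U→X→Z→V→W: 16+9+4+18+9+12 = 68
W→E→U→X→V→Z→W: 16+9+4+15+9+4 = 57
W→E→U→V→Z→X→W: 16+9+11+9+18+17 = 80
W→E→U→V→X→Z→W: 16+9+11+15+18+4 = 73
W→E→X→Z→U→V→W: 16+11+18+14+11+12 = 82
W→E→X→Z→V→U→W: 16+11+18+9+11+13 = 78
… (46 more)
W→Z→V→E→X→U→W: 4+9+7+11+4+13 = 48  ← best
The minimum is 48.
One optimal route: W → Z → V → E → X → U → W (or its reverse).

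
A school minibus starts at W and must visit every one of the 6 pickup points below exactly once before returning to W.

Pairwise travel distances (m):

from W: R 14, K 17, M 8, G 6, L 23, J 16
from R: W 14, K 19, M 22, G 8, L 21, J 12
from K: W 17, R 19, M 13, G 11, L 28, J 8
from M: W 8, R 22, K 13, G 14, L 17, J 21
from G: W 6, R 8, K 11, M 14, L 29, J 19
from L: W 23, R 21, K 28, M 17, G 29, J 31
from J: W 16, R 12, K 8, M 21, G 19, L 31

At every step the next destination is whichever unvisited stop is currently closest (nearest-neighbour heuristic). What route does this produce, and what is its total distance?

Nearest-neighbour total = 87 m; route W → G → R → J → K → M → L → W.

W → [G:6 / M:8 / R:14 / J:16 / K:17 / L:23] → G (6)
G → [R:8 / K:11 / M:14 / J:19 / L:29] → R (8)
R → [J:12 / K:19 / L:21 / M:22] → J (12)
J → [K:8 / M:21 / L:31] → K (8)
K → [M:13 / L:28] → M (13)
M → [L:17] → L (17)
Return L→W: 23.
Total = 6 + 8 + 12 + 8 + 13 + 17 + 23 = 87.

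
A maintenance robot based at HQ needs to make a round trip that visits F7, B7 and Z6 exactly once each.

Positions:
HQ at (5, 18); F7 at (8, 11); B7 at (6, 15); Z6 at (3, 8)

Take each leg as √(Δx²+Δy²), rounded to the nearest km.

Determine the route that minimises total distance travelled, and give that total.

Shortest round trip = 23 km.

There are 3 distinct closed tours to check (reversals are equivalent).
HQ-F7-B7-Z6-HQ: 8+4+8+10 = 30
HQ-F7-Z6-B7-HQ: 8+6+8+3 = 25
HQ-B7-F7-Z6-HQ: 3+4+6+10 = 23
The minimum is 23.
One optimal route: HQ → B7 → F7 → Z6 → HQ (or its reverse).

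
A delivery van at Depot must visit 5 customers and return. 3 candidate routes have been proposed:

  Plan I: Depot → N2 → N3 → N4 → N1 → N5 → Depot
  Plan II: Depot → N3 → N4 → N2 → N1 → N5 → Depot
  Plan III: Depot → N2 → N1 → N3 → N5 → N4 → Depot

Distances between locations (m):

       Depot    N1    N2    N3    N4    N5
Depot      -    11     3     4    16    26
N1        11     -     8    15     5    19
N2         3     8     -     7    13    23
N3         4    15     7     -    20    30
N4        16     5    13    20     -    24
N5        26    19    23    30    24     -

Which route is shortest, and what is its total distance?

Plan I: 3 + 7 + 20 + 5 + 19 + 26 = 80
Plan II: 4 + 20 + 13 + 8 + 19 + 26 = 90
Plan III: 3 + 8 + 15 + 30 + 24 + 16 = 96

80 m — Plan I is the shortest.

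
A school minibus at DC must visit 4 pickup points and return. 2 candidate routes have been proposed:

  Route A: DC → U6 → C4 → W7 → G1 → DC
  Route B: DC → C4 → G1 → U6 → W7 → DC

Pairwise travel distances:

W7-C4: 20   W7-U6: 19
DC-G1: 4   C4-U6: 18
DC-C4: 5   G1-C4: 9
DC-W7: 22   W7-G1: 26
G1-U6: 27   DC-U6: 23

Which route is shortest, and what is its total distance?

82 — Route B is the shortest.

Route A: 23 + 18 + 20 + 26 + 4 = 91
Route B: 5 + 9 + 27 + 19 + 22 = 82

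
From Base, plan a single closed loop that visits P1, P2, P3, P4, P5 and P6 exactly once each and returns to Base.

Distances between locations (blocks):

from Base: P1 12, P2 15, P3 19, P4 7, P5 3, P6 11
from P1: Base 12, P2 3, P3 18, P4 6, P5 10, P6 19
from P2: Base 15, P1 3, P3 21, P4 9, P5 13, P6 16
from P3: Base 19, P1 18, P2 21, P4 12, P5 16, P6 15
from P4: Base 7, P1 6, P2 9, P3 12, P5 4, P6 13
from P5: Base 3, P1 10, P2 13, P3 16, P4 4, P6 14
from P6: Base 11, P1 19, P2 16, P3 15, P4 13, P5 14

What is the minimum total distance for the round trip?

Base → P1 → P2 → P3 → P4 → P5 → P6 → Base: 12+3+21+12+4+14+11 = 77
Base → P1 → P2 → P3 → P4 → P6 → P5 → Base: 12+3+21+12+13+14+3 = 78
Base → P1 → P2 → P3 → P5 → P4 → P6 → Base: 12+3+21+16+4+13+11 = 80
Base → P1 → P2 → P3 → P5 → P6 → P4 → Base: 12+3+21+16+14+13+7 = 86
Base → P1 → P2 → P3 → P6 → P4 → P5 → Base: 12+3+21+15+13+4+3 = 71
Base → P1 → P2 → P3 → P6 → P5 → P4 → Base: 12+3+21+15+14+4+7 = 76
Base → P1 → P2 → P4 → P3 → P5 → P6 → Base: 12+3+9+12+16+14+11 = 77
Base → P1 → P2 → P4 → P3 → P6 → P5 → Base: 12+3+9+12+15+14+3 = 68
… (352 more)
Base → P5 → P1 → P2 → P4 → P3 → P6 → Base: 3+10+3+9+12+15+11 = 63  ← best
The minimum is 63.
One optimal route: Base → P5 → P1 → P2 → P4 → P3 → P6 → Base (or its reverse).

Minimum total distance: 63 blocks.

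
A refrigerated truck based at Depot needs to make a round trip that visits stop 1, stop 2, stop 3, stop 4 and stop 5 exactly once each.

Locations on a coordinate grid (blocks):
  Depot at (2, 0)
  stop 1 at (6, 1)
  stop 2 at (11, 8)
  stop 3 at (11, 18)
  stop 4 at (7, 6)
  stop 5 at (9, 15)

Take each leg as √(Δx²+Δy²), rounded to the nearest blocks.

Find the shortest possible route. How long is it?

With 5 stops there are 5!/2 = 60 distinct round trips (a route and its reverse cost the same).
Depot → stop 1 → stop 2 → stop 3 → stop 4 → stop 5 → Depot: 4+9+10+13+9+17 = 62
Depot → stop 1 → stop 2 → stop 3 → stop 5 → stop 4 → Depot: 4+9+10+4+9+8 = 44
Depot → stop 1 → stop 2 → stop 4 → stop 3 → stop 5 → Depot: 4+9+4+13+4+17 = 51
Depot → stop 1 → stop 2 → stop 4 → stop 5 → stop 3 → Depot: 4+9+4+9+4+20 = 50
Depot → stop 1 → stop 2 → stop 5 → stop 3 → stop 4 → Depot: 4+9+7+4+13+8 = 45
Depot → stop 1 → stop 2 → stop 5 → stop 4 → stop 3 → Depot: 4+9+7+9+13+20 = 62
Depot → stop 1 → stop 3 → stop 2 → stop 4 → stop 5 → Depot: 4+18+10+4+9+17 = 62
Depot → stop 1 → stop 3 → stop 2 → stop 5 → stop 4 → Depot: 4+18+10+7+9+8 = 56
Depot → stop 1 → stop 3 → stop 4 → stop 2 → stop 5 → Depot: 4+18+13+4+7+17 = 63
Depot → stop 1 → stop 3 → stop 4 → stop 5 → stop 2 → Depot: 4+18+13+9+7+12 = 63
Depot → stop 1 → stop 3 → stop 5 → stop 2 → stop 4 → Depot: 4+18+4+7+4+8 = 45
Depot → stop 1 → stop 3 → stop 5 → stop 4 → stop 2 → Depot: 4+18+4+9+4+12 = 51
Depot → stop 1 → stop 4 → stop 2 → stop 3 → stop 5 → Depot: 4+5+4+10+4+17 = 44
Depot → stop 1 → stop 4 → stop 2 → stop 5 → stop 3 → Depot: 4+5+4+7+4+20 = 44
… (46 more)
The minimum is 44.
One optimal route: Depot → stop 1 → stop 2 → stop 3 → stop 5 → stop 4 → Depot (or its reverse).

44 blocks — the shortest possible round trip.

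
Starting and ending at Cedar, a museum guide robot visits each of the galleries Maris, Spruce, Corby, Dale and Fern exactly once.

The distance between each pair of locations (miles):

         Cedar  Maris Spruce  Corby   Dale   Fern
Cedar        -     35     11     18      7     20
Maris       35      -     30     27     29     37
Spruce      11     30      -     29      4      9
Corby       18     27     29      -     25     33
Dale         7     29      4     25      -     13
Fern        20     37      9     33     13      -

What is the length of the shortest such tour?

Cedar→Maris→Spruce→Corby→Dale→Fern→Cedar: 35+30+29+25+13+20 = 152
Cedar→Maris→Spruce→Corby→Fern→Dale→Cedar: 35+30+29+33+13+7 = 147
Cedar→Maris→Spruce→Dale→Corby→Fern→Cedar: 35+30+4+25+33+20 = 147
Cedar→Maris→Spruce→Dale→Fern→Corby→Cedar: 35+30+4+13+33+18 = 133
Cedar→Maris→Spruce→Fern→Corby→Dale→Cedar: 35+30+9+33+25+7 = 139
Cedar→Maris→Spruce→Fern→Dale→Corby→Cedar: 35+30+9+13+25+18 = 130
Cedar→Maris→Corby→Spruce→Dale→Fern→Cedar: 35+27+29+4+13+20 = 128
Cedar→Maris→Corby→Spruce→Fern→Dale→Cedar: 35+27+29+9+13+7 = 120
Cedar→Maris→Corby→Dale→Spruce→Fern→Cedar: 35+27+25+4+9+20 = 120
Cedar→Maris→Corby→Dale→Fern→Spruce→Cedar: 35+27+25+13+9+11 = 120
Cedar→Maris→Corby→Fern→Spruce→Dale→Cedar: 35+27+33+9+4+7 = 115
Cedar→Maris→Corby→Fern→Dale→Spruce→Cedar: 35+27+33+13+4+11 = 123
Cedar→Maris→Dale→Spruce→Corby→Fern→Cedar: 35+29+4+29+33+20 = 150
Cedar→Maris→Dale→Spruce→Fern→Corby→Cedar: 35+29+4+9+33+18 = 128
… (46 more)
Cedar→Corby→Maris→Fern→Spruce→Dale→Cedar: 18+27+37+9+4+7 = 102  ← best
The minimum is 102.
One optimal route: Cedar → Corby → Maris → Fern → Spruce → Dale → Cedar (or its reverse).

Shortest round trip = 102 miles.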